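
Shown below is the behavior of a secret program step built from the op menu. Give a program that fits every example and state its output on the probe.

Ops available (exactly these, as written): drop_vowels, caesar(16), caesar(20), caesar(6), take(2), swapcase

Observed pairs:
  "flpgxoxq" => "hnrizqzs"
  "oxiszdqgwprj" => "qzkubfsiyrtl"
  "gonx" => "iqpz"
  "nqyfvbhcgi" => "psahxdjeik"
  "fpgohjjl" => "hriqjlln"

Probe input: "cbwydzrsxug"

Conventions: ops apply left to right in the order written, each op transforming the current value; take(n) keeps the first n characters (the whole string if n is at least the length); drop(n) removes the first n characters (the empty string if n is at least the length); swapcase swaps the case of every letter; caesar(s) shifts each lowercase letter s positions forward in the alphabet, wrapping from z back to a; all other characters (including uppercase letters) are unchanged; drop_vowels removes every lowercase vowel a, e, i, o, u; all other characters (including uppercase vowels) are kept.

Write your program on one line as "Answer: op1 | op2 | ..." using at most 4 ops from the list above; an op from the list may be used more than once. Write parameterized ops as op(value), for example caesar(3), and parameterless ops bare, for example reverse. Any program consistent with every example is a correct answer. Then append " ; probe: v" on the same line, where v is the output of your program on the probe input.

caesar(6) | caesar(16) | caesar(6) ; probe: "edyafbtuzwi"

Check, running the answer program on each example:
  "flpgxoxq" -> "lrvmdudw" -> "bhlctktm" -> "hnrizqzs"
  "oxiszdqgwprj" -> "udoyfjwmcvxp" -> "kteovzmcslnf" -> "qzkubfsiyrtl"
  "gonx" -> "mutd" -> "ckjt" -> "iqpz"
  "nqyfvbhcgi" -> "twelbhnimo" -> "jmubrxdyce" -> "psahxdjeik"
  "fpgohjjl" -> "lvmunppr" -> "blckdffh" -> "hriqjlln"
  probe: "cbwydzrsxug" -> "ihcejfxydam" -> "yxsuzvnotqc" -> "edyafbtuzwi"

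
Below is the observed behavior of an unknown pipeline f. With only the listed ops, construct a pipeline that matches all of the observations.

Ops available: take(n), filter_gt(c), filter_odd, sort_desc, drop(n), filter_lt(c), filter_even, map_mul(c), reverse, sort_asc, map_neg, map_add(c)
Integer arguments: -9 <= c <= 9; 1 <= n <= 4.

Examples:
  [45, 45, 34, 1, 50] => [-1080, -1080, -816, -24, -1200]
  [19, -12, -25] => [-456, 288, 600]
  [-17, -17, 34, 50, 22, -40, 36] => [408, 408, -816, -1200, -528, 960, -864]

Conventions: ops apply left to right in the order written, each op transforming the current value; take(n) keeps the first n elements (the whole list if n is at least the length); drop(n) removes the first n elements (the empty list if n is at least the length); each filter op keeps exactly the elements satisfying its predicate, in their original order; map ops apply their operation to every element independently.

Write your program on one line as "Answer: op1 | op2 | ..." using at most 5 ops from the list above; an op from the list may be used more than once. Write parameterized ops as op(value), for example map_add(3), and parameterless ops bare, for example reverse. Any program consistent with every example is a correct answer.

reverse | map_mul(6) | map_mul(-4) | reverse

Check, running the answer program on each example:
  [45, 45, 34, 1, 50] -> [50, 1, 34, 45, 45] -> [300, 6, 204, 270, 270] -> [-1200, -24, -816, -1080, -1080] -> [-1080, -1080, -816, -24, -1200]
  [19, -12, -25] -> [-25, -12, 19] -> [-150, -72, 114] -> [600, 288, -456] -> [-456, 288, 600]
  [-17, -17, 34, 50, 22, -40, 36] -> [36, -40, 22, 50, 34, -17, -17] -> [216, -240, 132, 300, 204, -102, -102] -> [-864, 960, -528, -1200, -816, 408, 408] -> [408, 408, -816, -1200, -528, 960, -864]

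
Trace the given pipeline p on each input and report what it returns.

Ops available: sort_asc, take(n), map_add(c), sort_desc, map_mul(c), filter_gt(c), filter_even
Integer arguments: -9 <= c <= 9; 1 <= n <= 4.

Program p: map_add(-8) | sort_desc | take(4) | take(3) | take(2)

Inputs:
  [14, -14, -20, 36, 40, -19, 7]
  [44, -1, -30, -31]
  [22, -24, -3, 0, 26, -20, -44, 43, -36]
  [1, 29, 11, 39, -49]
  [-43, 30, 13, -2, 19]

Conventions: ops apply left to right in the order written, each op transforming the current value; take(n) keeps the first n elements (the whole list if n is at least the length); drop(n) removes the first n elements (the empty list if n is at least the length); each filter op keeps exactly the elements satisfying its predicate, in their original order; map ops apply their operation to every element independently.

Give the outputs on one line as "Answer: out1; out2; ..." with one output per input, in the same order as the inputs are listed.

[32, 28]; [36, -9]; [35, 18]; [31, 21]; [22, 11]

Execution, op by op:
  [14, -14, -20, 36, 40, -19, 7] -> [6, -22, -28, 28, 32, -27, -1] -> [32, 28, 6, -1, -22, -27, -28] -> [32, 28, 6, -1] -> [32, 28, 6] -> [32, 28]
  [44, -1, -30, -31] -> [36, -9, -38, -39] -> [36, -9, -38, -39] -> [36, -9, -38, -39] -> [36, -9, -38] -> [36, -9]
  [22, -24, -3, 0, 26, -20, -44, 43, -36] -> [14, -32, -11, -8, 18, -28, -52, 35, -44] -> [35, 18, 14, -8, -11, -28, -32, -44, -52] -> [35, 18, 14, -8] -> [35, 18, 14] -> [35, 18]
  [1, 29, 11, 39, -49] -> [-7, 21, 3, 31, -57] -> [31, 21, 3, -7, -57] -> [31, 21, 3, -7] -> [31, 21, 3] -> [31, 21]
  [-43, 30, 13, -2, 19] -> [-51, 22, 5, -10, 11] -> [22, 11, 5, -10, -51] -> [22, 11, 5, -10] -> [22, 11, 5] -> [22, 11]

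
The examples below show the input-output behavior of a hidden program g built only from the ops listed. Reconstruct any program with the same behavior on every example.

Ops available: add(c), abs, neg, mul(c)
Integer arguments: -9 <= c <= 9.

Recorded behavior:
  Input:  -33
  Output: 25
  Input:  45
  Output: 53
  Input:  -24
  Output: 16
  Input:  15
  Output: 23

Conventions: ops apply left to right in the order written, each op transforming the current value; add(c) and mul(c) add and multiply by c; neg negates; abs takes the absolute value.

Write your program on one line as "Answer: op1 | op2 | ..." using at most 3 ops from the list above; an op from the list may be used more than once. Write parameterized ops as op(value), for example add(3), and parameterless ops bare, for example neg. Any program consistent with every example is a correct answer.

neg | add(-8) | abs

Check, running the answer program on each example:
  -33 -> 33 -> 25 -> 25
  45 -> -45 -> -53 -> 53
  -24 -> 24 -> 16 -> 16
  15 -> -15 -> -23 -> 23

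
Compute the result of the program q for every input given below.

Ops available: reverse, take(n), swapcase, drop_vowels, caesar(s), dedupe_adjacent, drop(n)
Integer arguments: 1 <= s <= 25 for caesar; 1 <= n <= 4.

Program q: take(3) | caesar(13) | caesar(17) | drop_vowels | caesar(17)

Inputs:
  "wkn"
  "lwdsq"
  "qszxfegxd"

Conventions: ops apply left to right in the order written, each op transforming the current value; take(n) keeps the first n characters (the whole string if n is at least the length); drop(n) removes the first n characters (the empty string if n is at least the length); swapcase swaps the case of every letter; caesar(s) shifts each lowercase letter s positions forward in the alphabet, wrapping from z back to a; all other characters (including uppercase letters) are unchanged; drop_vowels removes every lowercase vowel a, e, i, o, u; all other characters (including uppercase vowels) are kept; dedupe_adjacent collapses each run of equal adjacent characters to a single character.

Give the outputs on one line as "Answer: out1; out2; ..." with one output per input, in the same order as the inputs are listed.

"i"; "gy"; "nu"

Execution, op by op:
  "wkn" -> "wkn" -> "jxa" -> "aor" -> "r" -> "i"
  "lwdsq" -> "lwd" -> "yjq" -> "pah" -> "ph" -> "gy"
  "qszxfegxd" -> "qsz" -> "dfm" -> "uwd" -> "wd" -> "nu"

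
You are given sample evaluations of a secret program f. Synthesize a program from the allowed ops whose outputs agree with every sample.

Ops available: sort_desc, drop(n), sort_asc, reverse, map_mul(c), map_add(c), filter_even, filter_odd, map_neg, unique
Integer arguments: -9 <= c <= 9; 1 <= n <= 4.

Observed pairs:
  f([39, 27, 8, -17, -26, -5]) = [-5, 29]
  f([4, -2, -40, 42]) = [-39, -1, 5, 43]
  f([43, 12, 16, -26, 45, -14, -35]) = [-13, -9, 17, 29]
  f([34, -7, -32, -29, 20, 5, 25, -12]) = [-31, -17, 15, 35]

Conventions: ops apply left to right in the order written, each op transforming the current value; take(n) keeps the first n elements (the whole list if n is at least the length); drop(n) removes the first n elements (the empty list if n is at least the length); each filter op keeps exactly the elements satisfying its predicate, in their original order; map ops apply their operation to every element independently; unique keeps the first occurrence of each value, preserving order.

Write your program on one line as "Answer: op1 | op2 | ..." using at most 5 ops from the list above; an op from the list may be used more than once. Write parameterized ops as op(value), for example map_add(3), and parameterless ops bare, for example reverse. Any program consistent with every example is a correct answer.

map_neg | filter_even | sort_asc | map_add(3)

Check, running the answer program on each example:
  [39, 27, 8, -17, -26, -5] -> [-39, -27, -8, 17, 26, 5] -> [-8, 26] -> [-8, 26] -> [-5, 29]
  [4, -2, -40, 42] -> [-4, 2, 40, -42] -> [-4, 2, 40, -42] -> [-42, -4, 2, 40] -> [-39, -1, 5, 43]
  [43, 12, 16, -26, 45, -14, -35] -> [-43, -12, -16, 26, -45, 14, 35] -> [-12, -16, 26, 14] -> [-16, -12, 14, 26] -> [-13, -9, 17, 29]
  [34, -7, -32, -29, 20, 5, 25, -12] -> [-34, 7, 32, 29, -20, -5, -25, 12] -> [-34, 32, -20, 12] -> [-34, -20, 12, 32] -> [-31, -17, 15, 35]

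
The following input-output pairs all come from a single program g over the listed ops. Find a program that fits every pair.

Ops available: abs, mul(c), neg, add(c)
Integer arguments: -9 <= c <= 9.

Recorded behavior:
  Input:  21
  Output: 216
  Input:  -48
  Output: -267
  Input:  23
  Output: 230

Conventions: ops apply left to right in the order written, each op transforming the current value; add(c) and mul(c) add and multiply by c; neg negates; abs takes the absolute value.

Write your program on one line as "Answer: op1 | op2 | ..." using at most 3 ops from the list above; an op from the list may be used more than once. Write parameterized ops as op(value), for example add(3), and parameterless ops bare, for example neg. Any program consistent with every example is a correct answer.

add(9) | mul(7) | add(6)

Check, running the answer program on each example:
  21 -> 30 -> 210 -> 216
  -48 -> -39 -> -273 -> -267
  23 -> 32 -> 224 -> 230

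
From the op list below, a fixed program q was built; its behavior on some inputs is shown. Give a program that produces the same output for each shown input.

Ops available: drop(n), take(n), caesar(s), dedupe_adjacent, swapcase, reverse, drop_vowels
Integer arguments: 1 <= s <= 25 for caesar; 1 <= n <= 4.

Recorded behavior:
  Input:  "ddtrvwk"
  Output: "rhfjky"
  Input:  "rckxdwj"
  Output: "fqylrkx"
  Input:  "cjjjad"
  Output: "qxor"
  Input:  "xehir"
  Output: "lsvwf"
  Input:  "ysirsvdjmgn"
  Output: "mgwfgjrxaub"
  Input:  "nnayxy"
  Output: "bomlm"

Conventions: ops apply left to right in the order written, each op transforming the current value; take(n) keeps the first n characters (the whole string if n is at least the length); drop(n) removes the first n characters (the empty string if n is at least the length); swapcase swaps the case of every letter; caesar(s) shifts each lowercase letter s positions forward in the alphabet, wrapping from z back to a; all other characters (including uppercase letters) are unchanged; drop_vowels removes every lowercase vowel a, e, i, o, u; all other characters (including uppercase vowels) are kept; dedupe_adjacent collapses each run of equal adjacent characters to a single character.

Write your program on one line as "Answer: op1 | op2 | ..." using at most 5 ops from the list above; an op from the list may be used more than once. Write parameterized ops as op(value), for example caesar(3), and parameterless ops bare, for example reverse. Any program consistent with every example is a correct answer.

reverse | caesar(14) | dedupe_adjacent | reverse

Check, running the answer program on each example:
  "ddtrvwk" -> "kwvrtdd" -> "ykjfhrr" -> "ykjfhr" -> "rhfjky"
  "rckxdwj" -> "jwdxkcr" -> "xkrlyqf" -> "xkrlyqf" -> "fqylrkx"
  "cjjjad" -> "dajjjc" -> "roxxxq" -> "roxq" -> "qxor"
  "xehir" -> "rihex" -> "fwvsl" -> "fwvsl" -> "lsvwf"
  "ysirsvdjmgn" -> "ngmjdvsrisy" -> "buaxrjgfwgm" -> "buaxrjgfwgm" -> "mgwfgjrxaub"
  "nnayxy" -> "yxyann" -> "mlmobb" -> "mlmob" -> "bomlm"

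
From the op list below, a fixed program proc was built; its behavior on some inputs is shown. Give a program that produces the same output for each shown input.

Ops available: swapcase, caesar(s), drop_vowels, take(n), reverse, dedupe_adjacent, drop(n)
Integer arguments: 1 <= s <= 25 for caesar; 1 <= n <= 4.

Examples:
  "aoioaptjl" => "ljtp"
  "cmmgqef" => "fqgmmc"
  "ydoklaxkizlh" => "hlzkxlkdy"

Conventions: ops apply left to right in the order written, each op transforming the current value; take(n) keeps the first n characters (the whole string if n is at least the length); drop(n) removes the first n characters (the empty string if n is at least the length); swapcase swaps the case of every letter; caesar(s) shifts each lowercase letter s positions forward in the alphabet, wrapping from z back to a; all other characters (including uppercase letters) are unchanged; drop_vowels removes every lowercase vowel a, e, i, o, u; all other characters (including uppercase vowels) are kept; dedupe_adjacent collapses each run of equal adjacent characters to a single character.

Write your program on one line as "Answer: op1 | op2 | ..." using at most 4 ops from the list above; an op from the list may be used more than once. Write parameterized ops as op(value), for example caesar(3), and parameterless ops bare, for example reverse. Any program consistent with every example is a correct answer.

drop_vowels | swapcase | reverse | swapcase

Check, running the answer program on each example:
  "aoioaptjl" -> "ptjl" -> "PTJL" -> "LJTP" -> "ljtp"
  "cmmgqef" -> "cmmgqf" -> "CMMGQF" -> "FQGMMC" -> "fqgmmc"
  "ydoklaxkizlh" -> "ydklxkzlh" -> "YDKLXKZLH" -> "HLZKXLKDY" -> "hlzkxlkdy"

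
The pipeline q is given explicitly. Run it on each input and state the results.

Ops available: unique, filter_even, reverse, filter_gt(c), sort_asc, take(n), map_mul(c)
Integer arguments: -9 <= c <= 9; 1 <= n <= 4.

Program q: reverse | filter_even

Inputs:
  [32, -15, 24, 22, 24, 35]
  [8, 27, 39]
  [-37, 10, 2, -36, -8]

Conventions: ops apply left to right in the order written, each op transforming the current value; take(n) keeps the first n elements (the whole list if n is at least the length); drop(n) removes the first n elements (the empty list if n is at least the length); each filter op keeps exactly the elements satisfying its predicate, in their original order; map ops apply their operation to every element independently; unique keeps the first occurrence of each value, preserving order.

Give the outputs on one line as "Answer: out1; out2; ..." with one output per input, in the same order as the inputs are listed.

[24, 22, 24, 32]; [8]; [-8, -36, 2, 10]

Execution, op by op:
  [32, -15, 24, 22, 24, 35] -> [35, 24, 22, 24, -15, 32] -> [24, 22, 24, 32]
  [8, 27, 39] -> [39, 27, 8] -> [8]
  [-37, 10, 2, -36, -8] -> [-8, -36, 2, 10, -37] -> [-8, -36, 2, 10]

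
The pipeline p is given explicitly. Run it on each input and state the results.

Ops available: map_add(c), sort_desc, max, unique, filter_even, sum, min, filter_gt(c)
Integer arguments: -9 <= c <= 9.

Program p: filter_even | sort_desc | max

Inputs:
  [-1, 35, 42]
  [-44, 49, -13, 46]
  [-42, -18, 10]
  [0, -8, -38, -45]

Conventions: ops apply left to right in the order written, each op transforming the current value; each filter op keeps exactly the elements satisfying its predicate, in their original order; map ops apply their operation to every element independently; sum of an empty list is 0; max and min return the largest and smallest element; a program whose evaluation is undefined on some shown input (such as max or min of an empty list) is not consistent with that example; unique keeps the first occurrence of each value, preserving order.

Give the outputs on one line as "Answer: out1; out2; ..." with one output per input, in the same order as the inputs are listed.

Execution, op by op:
  [-1, 35, 42] -> [42] -> [42] -> 42
  [-44, 49, -13, 46] -> [-44, 46] -> [46, -44] -> 46
  [-42, -18, 10] -> [-42, -18, 10] -> [10, -18, -42] -> 10
  [0, -8, -38, -45] -> [0, -8, -38] -> [0, -8, -38] -> 0

42; 46; 10; 0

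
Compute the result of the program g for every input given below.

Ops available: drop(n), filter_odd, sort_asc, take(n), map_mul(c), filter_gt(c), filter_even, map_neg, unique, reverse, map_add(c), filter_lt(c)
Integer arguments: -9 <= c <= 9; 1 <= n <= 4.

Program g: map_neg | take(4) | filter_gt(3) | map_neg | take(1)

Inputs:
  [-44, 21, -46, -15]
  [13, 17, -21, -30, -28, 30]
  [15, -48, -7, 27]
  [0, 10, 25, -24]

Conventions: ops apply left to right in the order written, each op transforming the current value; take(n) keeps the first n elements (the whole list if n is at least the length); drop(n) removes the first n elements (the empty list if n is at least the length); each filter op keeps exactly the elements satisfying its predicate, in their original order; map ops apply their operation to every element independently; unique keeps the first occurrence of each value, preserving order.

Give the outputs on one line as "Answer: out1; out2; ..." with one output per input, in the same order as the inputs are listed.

Execution, op by op:
  [-44, 21, -46, -15] -> [44, -21, 46, 15] -> [44, -21, 46, 15] -> [44, 46, 15] -> [-44, -46, -15] -> [-44]
  [13, 17, -21, -30, -28, 30] -> [-13, -17, 21, 30, 28, -30] -> [-13, -17, 21, 30] -> [21, 30] -> [-21, -30] -> [-21]
  [15, -48, -7, 27] -> [-15, 48, 7, -27] -> [-15, 48, 7, -27] -> [48, 7] -> [-48, -7] -> [-48]
  [0, 10, 25, -24] -> [0, -10, -25, 24] -> [0, -10, -25, 24] -> [24] -> [-24] -> [-24]

[-44]; [-21]; [-48]; [-24]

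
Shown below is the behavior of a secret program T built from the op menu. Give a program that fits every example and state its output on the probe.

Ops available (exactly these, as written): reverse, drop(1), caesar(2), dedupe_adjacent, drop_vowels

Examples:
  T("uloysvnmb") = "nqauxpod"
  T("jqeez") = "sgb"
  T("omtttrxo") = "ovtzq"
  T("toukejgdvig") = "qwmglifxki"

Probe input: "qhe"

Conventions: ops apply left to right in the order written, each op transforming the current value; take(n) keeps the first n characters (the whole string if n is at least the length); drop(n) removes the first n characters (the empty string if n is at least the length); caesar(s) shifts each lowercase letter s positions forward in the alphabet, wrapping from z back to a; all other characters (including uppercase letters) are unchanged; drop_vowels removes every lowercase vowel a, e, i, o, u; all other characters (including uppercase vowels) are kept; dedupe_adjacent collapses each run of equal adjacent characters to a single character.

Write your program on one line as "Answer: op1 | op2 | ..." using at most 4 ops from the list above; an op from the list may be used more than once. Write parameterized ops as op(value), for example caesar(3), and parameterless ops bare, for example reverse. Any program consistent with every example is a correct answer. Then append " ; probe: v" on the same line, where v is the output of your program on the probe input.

drop(1) | caesar(2) | dedupe_adjacent ; probe: "jg"

Check, running the answer program on each example:
  "uloysvnmb" -> "loysvnmb" -> "nqauxpod" -> "nqauxpod"
  "jqeez" -> "qeez" -> "sggb" -> "sgb"
  "omtttrxo" -> "mtttrxo" -> "ovvvtzq" -> "ovtzq"
  "toukejgdvig" -> "oukejgdvig" -> "qwmglifxki" -> "qwmglifxki"
  probe: "qhe" -> "he" -> "jg" -> "jg"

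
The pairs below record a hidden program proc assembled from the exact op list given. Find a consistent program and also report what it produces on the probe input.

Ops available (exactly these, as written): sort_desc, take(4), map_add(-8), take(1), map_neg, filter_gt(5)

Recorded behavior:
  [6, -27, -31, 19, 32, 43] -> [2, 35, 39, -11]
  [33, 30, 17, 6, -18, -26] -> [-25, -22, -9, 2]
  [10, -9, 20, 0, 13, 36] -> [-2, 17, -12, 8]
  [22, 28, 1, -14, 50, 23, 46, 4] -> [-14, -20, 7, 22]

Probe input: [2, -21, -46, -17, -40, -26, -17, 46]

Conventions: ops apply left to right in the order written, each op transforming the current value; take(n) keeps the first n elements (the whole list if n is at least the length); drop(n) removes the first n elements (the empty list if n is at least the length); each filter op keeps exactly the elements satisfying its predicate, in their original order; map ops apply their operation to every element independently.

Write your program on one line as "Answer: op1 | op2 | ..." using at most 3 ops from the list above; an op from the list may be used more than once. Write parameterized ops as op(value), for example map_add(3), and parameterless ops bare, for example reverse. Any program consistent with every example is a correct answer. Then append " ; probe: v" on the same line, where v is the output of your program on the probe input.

take(4) | map_add(-8) | map_neg ; probe: [6, 29, 54, 25]

Check, running the answer program on each example:
  [6, -27, -31, 19, 32, 43] -> [6, -27, -31, 19] -> [-2, -35, -39, 11] -> [2, 35, 39, -11]
  [33, 30, 17, 6, -18, -26] -> [33, 30, 17, 6] -> [25, 22, 9, -2] -> [-25, -22, -9, 2]
  [10, -9, 20, 0, 13, 36] -> [10, -9, 20, 0] -> [2, -17, 12, -8] -> [-2, 17, -12, 8]
  [22, 28, 1, -14, 50, 23, 46, 4] -> [22, 28, 1, -14] -> [14, 20, -7, -22] -> [-14, -20, 7, 22]
  probe: [2, -21, -46, -17, -40, -26, -17, 46] -> [2, -21, -46, -17] -> [-6, -29, -54, -25] -> [6, 29, 54, 25]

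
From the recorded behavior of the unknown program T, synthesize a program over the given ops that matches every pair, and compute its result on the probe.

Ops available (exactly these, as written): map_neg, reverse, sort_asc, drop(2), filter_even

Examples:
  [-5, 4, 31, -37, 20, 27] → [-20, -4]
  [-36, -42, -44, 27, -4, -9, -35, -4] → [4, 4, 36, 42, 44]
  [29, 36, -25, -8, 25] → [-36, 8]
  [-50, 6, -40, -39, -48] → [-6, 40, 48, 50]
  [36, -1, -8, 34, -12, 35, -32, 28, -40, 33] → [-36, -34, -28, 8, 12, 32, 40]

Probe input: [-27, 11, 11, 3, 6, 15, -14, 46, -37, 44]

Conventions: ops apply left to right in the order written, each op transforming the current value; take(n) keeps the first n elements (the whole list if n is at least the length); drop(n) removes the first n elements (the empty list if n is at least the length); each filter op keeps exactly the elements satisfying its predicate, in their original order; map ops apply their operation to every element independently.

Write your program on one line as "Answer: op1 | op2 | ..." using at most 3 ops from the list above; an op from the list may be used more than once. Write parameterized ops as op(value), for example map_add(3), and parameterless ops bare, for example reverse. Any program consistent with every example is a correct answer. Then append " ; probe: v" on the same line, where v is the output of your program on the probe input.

map_neg | filter_even | sort_asc ; probe: [-46, -44, -6, 14]

Check, running the answer program on each example:
  [-5, 4, 31, -37, 20, 27] -> [5, -4, -31, 37, -20, -27] -> [-4, -20] -> [-20, -4]
  [-36, -42, -44, 27, -4, -9, -35, -4] -> [36, 42, 44, -27, 4, 9, 35, 4] -> [36, 42, 44, 4, 4] -> [4, 4, 36, 42, 44]
  [29, 36, -25, -8, 25] -> [-29, -36, 25, 8, -25] -> [-36, 8] -> [-36, 8]
  [-50, 6, -40, -39, -48] -> [50, -6, 40, 39, 48] -> [50, -6, 40, 48] -> [-6, 40, 48, 50]
  [36, -1, -8, 34, -12, 35, -32, 28, -40, 33] -> [-36, 1, 8, -34, 12, -35, 32, -28, 40, -33] -> [-36, 8, -34, 12, 32, -28, 40] -> [-36, -34, -28, 8, 12, 32, 40]
  probe: [-27, 11, 11, 3, 6, 15, -14, 46, -37, 44] -> [27, -11, -11, -3, -6, -15, 14, -46, 37, -44] -> [-6, 14, -46, -44] -> [-46, -44, -6, 14]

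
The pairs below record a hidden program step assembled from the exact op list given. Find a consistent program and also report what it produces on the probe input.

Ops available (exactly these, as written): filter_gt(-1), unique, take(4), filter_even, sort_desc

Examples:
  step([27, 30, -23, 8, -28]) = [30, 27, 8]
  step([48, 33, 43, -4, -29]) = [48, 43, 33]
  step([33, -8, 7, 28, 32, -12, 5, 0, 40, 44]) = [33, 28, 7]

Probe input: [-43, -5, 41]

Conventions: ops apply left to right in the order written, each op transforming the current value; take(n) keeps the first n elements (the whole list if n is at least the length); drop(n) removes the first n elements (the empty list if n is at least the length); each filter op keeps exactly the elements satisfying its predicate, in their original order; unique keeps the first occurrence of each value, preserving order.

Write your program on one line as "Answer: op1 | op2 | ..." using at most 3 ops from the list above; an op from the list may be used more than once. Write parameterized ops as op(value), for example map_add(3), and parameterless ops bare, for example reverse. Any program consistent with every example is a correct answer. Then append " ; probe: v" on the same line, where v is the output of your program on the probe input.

take(4) | sort_desc | filter_gt(-1) ; probe: [41]

Check, running the answer program on each example:
  [27, 30, -23, 8, -28] -> [27, 30, -23, 8] -> [30, 27, 8, -23] -> [30, 27, 8]
  [48, 33, 43, -4, -29] -> [48, 33, 43, -4] -> [48, 43, 33, -4] -> [48, 43, 33]
  [33, -8, 7, 28, 32, -12, 5, 0, 40, 44] -> [33, -8, 7, 28] -> [33, 28, 7, -8] -> [33, 28, 7]
  probe: [-43, -5, 41] -> [-43, -5, 41] -> [41, -5, -43] -> [41]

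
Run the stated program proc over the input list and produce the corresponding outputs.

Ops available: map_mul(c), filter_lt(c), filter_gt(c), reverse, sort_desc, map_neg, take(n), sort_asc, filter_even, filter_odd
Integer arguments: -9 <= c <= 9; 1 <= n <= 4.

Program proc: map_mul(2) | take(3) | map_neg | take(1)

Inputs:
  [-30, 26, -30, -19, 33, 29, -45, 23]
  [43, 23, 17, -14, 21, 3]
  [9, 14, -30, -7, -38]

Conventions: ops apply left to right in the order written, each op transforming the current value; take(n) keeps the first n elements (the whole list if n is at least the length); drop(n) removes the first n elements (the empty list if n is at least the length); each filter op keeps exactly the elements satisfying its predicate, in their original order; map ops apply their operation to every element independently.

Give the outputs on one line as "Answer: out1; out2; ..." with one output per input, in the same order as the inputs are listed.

Execution, op by op:
  [-30, 26, -30, -19, 33, 29, -45, 23] -> [-60, 52, -60, -38, 66, 58, -90, 46] -> [-60, 52, -60] -> [60, -52, 60] -> [60]
  [43, 23, 17, -14, 21, 3] -> [86, 46, 34, -28, 42, 6] -> [86, 46, 34] -> [-86, -46, -34] -> [-86]
  [9, 14, -30, -7, -38] -> [18, 28, -60, -14, -76] -> [18, 28, -60] -> [-18, -28, 60] -> [-18]

[60]; [-86]; [-18]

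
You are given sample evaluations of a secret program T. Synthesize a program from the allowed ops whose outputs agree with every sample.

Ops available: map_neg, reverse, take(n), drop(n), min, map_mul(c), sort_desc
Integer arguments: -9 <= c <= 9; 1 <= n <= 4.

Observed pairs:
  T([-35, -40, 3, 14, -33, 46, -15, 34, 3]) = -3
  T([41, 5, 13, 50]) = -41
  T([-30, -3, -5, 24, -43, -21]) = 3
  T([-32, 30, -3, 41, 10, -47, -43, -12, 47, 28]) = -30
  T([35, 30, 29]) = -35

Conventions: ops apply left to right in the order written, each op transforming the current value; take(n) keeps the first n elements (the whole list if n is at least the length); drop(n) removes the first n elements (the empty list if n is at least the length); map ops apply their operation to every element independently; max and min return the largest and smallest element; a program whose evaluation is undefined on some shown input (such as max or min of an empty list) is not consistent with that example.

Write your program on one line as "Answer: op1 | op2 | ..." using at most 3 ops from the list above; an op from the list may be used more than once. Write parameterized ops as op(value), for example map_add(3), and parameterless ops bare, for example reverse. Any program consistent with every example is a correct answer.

take(3) | map_neg | min

Check, running the answer program on each example:
  [-35, -40, 3, 14, -33, 46, -15, 34, 3] -> [-35, -40, 3] -> [35, 40, -3] -> -3
  [41, 5, 13, 50] -> [41, 5, 13] -> [-41, -5, -13] -> -41
  [-30, -3, -5, 24, -43, -21] -> [-30, -3, -5] -> [30, 3, 5] -> 3
  [-32, 30, -3, 41, 10, -47, -43, -12, 47, 28] -> [-32, 30, -3] -> [32, -30, 3] -> -30
  [35, 30, 29] -> [35, 30, 29] -> [-35, -30, -29] -> -35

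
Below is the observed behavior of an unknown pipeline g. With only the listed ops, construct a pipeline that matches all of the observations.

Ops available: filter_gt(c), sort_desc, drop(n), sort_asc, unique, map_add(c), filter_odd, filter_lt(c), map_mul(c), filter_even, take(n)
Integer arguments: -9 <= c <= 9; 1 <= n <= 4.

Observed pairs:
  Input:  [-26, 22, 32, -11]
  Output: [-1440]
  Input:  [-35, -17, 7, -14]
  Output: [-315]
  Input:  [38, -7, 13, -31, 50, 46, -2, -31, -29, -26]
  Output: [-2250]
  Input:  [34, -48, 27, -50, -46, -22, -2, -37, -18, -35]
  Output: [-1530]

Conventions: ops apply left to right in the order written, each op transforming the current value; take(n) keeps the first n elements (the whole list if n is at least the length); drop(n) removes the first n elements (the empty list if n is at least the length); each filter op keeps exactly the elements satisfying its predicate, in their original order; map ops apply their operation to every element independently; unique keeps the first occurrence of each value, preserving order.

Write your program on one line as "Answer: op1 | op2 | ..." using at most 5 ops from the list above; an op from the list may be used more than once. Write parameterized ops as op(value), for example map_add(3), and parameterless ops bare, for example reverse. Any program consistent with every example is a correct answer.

map_mul(-9) | map_mul(5) | sort_asc | take(1)

Check, running the answer program on each example:
  [-26, 22, 32, -11] -> [234, -198, -288, 99] -> [1170, -990, -1440, 495] -> [-1440, -990, 495, 1170] -> [-1440]
  [-35, -17, 7, -14] -> [315, 153, -63, 126] -> [1575, 765, -315, 630] -> [-315, 630, 765, 1575] -> [-315]
  [38, -7, 13, -31, 50, 46, -2, -31, -29, -26] -> [-342, 63, -117, 279, -450, -414, 18, 279, 261, 234] -> [-1710, 315, -585, 1395, -2250, -2070, 90, 1395, 1305, 1170] -> [-2250, -2070, -1710, -585, 90, 315, 1170, 1305, 1395, 1395] -> [-2250]
  [34, -48, 27, -50, -46, -22, -2, -37, -18, -35] -> [-306, 432, -243, 450, 414, 198, 18, 333, 162, 315] -> [-1530, 2160, -1215, 2250, 2070, 990, 90, 1665, 810, 1575] -> [-1530, -1215, 90, 810, 990, 1575, 1665, 2070, 2160, 2250] -> [-1530]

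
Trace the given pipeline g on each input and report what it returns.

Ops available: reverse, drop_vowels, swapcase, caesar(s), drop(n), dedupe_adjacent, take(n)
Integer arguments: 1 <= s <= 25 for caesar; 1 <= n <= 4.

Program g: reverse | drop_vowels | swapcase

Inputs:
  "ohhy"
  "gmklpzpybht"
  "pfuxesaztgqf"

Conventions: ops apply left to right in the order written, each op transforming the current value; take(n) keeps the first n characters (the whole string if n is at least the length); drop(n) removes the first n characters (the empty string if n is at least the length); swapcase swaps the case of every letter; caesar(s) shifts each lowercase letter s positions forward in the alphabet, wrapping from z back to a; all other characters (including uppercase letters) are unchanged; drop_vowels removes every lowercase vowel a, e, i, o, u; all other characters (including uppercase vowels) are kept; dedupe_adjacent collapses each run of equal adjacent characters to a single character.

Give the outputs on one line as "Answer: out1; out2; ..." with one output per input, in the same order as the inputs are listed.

"YHH"; "THBYPZPLKMG"; "FQGTZSXFP"

Execution, op by op:
  "ohhy" -> "yhho" -> "yhh" -> "YHH"
  "gmklpzpybht" -> "thbypzplkmg" -> "thbypzplkmg" -> "THBYPZPLKMG"
  "pfuxesaztgqf" -> "fqgtzasexufp" -> "fqgtzsxfp" -> "FQGTZSXFP"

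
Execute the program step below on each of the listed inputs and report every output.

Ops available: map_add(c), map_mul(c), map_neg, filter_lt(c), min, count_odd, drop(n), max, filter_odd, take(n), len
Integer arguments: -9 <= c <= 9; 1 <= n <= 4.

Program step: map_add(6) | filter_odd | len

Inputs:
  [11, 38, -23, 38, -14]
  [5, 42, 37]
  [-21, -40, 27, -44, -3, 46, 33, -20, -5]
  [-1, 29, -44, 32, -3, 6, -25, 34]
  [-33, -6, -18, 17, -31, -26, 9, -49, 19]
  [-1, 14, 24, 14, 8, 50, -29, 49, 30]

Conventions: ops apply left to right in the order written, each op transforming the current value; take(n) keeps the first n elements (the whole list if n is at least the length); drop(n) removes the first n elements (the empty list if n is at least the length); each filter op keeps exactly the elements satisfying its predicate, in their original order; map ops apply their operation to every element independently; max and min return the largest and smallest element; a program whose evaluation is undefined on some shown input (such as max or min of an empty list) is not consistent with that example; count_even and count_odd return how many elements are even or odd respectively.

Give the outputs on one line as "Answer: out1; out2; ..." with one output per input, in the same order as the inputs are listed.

2; 2; 5; 4; 6; 3

Execution, op by op:
  [11, 38, -23, 38, -14] -> [17, 44, -17, 44, -8] -> [17, -17] -> 2
  [5, 42, 37] -> [11, 48, 43] -> [11, 43] -> 2
  [-21, -40, 27, -44, -3, 46, 33, -20, -5] -> [-15, -34, 33, -38, 3, 52, 39, -14, 1] -> [-15, 33, 3, 39, 1] -> 5
  [-1, 29, -44, 32, -3, 6, -25, 34] -> [5, 35, -38, 38, 3, 12, -19, 40] -> [5, 35, 3, -19] -> 4
  [-33, -6, -18, 17, -31, -26, 9, -49, 19] -> [-27, 0, -12, 23, -25, -20, 15, -43, 25] -> [-27, 23, -25, 15, -43, 25] -> 6
  [-1, 14, 24, 14, 8, 50, -29, 49, 30] -> [5, 20, 30, 20, 14, 56, -23, 55, 36] -> [5, -23, 55] -> 3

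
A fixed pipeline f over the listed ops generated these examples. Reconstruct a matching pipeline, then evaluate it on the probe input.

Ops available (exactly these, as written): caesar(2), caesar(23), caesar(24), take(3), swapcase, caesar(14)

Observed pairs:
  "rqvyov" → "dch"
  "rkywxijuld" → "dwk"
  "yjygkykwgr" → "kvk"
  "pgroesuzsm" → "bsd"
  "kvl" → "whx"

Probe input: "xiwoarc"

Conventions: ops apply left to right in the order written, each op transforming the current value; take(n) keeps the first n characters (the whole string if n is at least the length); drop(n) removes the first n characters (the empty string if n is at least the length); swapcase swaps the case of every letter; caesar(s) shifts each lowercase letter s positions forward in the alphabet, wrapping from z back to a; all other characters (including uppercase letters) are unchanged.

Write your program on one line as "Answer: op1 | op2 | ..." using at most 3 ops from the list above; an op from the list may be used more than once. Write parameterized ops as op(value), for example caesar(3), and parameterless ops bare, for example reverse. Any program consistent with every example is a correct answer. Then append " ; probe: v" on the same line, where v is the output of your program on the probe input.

caesar(24) | take(3) | caesar(14) ; probe: "jui"

Check, running the answer program on each example:
  "rqvyov" -> "potwmt" -> "pot" -> "dch"
  "rkywxijuld" -> "piwuvghsjb" -> "piw" -> "dwk"
  "yjygkykwgr" -> "whweiwiuep" -> "whw" -> "kvk"
  "pgroesuzsm" -> "nepmcqsxqk" -> "nep" -> "bsd"
  "kvl" -> "itj" -> "itj" -> "whx"
  probe: "xiwoarc" -> "vgumypa" -> "vgu" -> "jui"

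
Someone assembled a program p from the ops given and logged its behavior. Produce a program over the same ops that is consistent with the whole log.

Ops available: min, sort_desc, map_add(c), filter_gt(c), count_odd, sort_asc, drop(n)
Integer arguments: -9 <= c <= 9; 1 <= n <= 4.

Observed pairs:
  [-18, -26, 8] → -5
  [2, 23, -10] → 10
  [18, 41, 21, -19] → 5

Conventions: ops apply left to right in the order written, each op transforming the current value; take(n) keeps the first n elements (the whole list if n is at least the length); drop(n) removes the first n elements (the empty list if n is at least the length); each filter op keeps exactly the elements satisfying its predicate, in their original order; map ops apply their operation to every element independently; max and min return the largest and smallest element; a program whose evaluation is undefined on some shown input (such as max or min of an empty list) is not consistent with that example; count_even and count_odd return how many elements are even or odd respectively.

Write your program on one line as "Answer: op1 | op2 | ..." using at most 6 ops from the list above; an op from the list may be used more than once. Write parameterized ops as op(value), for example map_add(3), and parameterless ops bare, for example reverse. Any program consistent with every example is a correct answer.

sort_asc | filter_gt(2) | map_add(-6) | map_add(-7) | min

Check, running the answer program on each example:
  [-18, -26, 8] -> [-26, -18, 8] -> [8] -> [2] -> [-5] -> -5
  [2, 23, -10] -> [-10, 2, 23] -> [23] -> [17] -> [10] -> 10
  [18, 41, 21, -19] -> [-19, 18, 21, 41] -> [18, 21, 41] -> [12, 15, 35] -> [5, 8, 28] -> 5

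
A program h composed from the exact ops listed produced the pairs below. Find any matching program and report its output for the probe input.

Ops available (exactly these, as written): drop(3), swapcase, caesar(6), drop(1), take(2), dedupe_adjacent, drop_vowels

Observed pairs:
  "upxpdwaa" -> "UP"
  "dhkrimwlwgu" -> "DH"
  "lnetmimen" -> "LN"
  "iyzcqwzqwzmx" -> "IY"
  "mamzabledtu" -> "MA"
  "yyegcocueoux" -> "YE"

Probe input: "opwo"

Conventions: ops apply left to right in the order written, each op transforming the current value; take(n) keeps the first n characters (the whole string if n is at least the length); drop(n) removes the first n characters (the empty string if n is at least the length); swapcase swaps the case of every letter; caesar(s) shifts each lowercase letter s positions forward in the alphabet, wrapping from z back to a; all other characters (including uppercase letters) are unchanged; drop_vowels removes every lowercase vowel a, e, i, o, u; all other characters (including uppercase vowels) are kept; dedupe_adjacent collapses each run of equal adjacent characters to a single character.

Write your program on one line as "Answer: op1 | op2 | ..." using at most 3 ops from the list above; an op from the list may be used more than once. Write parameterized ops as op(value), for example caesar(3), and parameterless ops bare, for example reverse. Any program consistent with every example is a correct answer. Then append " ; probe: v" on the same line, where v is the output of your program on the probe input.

dedupe_adjacent | swapcase | take(2) ; probe: "OP"

Check, running the answer program on each example:
  "upxpdwaa" -> "upxpdwa" -> "UPXPDWA" -> "UP"
  "dhkrimwlwgu" -> "dhkrimwlwgu" -> "DHKRIMWLWGU" -> "DH"
  "lnetmimen" -> "lnetmimen" -> "LNETMIMEN" -> "LN"
  "iyzcqwzqwzmx" -> "iyzcqwzqwzmx" -> "IYZCQWZQWZMX" -> "IY"
  "mamzabledtu" -> "mamzabledtu" -> "MAMZABLEDTU" -> "MA"
  "yyegcocueoux" -> "yegcocueoux" -> "YEGCOCUEOUX" -> "YE"
  probe: "opwo" -> "opwo" -> "OPWO" -> "OP"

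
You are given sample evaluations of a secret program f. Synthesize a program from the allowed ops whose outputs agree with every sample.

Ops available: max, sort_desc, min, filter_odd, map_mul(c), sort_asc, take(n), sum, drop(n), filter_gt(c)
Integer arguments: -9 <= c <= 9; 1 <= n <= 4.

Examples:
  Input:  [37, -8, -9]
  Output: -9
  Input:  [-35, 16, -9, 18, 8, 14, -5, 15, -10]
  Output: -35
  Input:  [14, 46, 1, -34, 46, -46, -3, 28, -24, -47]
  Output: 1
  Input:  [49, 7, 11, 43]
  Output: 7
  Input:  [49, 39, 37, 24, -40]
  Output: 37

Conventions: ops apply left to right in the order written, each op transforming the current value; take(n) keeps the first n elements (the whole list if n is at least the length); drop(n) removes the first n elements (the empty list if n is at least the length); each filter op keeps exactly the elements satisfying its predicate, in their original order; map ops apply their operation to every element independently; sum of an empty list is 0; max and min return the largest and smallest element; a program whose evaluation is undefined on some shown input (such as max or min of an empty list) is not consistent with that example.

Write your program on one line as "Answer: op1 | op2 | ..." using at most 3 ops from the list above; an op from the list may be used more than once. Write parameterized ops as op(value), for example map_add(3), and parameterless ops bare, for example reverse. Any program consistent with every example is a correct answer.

take(3) | sort_desc | min

Check, running the answer program on each example:
  [37, -8, -9] -> [37, -8, -9] -> [37, -8, -9] -> -9
  [-35, 16, -9, 18, 8, 14, -5, 15, -10] -> [-35, 16, -9] -> [16, -9, -35] -> -35
  [14, 46, 1, -34, 46, -46, -3, 28, -24, -47] -> [14, 46, 1] -> [46, 14, 1] -> 1
  [49, 7, 11, 43] -> [49, 7, 11] -> [49, 11, 7] -> 7
  [49, 39, 37, 24, -40] -> [49, 39, 37] -> [49, 39, 37] -> 37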